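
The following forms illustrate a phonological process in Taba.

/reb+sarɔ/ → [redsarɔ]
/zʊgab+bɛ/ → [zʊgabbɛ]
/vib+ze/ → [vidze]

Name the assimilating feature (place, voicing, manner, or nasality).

place

The segment that alternates is /b/, which surfaces as [d] when adjacent to /s/.
The change bilabial → alveolar matches the place of the following /s/, identifying this as place assimilation.
Checking the remaining alternation: /b/ → [d] before /z/ (bilabial → alveolar, matching alveolar) — only place changes, and always toward the following segment.
No alternation appears in [zʊgabbɛ]: there the adjacent consonants already agree in place (/b/ and /b/ are both bilabial), so this form is consistent with the same rule.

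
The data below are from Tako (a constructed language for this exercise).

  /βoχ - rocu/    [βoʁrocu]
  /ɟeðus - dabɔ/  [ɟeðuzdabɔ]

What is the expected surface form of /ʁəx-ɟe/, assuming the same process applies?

The data show regressive voicing assimilation: /χ/ → [ʁ] before /r/; /s/ → [z] before /d/. In each pair only voicing changes, matching the following consonant, while place and manner stay constant.
The rule targets /x/ (voiceless velar fricative), which sits before the trigger /ɟ/ (voiced).
A voiced velar fricative is [ɣ], so the surface segment is [ɣ].

[ʁəɣɟe]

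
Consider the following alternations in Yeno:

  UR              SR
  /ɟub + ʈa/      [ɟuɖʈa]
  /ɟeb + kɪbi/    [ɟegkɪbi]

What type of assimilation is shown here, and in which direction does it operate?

The segment that alternates is /b/, which surfaces as [ɖ] when adjacent to /ʈ/.
The change bilabial → retroflex matches the place of the following /ʈ/, identifying this as place assimilation.
Manner and voice are unchanged, so the assimilation is partial, not total.
Checking the remaining alternation: /b/ → [g] before /k/ (bilabial → velar, matching velar) — only place changes, and always toward the following segment.
Since the segment that changes precedes the conditioning segment, the assimilation is regressive.

regressive place assimilation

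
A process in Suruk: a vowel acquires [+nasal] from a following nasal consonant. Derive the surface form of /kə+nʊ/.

/ə/ sits next to the nasal /n/ and is therefore nasalised to [ə̃].

[kə̃nʊ]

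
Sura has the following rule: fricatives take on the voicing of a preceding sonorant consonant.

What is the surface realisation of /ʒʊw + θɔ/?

/θ/ is a voiceless dental fricative. The preceding trigger /w/ is voiced, so /θ/ must become voiced as well.
Changing only its voicing to voiced gives [ð] — the voiced dental fricative.

[ʒʊwðɔ]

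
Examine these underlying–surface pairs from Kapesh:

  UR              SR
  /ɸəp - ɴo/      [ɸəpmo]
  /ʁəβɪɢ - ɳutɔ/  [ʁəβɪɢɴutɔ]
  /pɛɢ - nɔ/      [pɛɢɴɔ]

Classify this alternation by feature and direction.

The segment that alternates is /ɴ/, which surfaces as [m] when adjacent to /p/.
The change uvular → bilabial matches the place of the preceding /p/, identifying this as place assimilation.
Manner and voice are unchanged, so the assimilation is partial, not total.
The same holds elsewhere in the data: /ɳ/ → [ɴ] after /ɢ/ (retroflex → uvular, matching uvular); /n/ → [ɴ] after /ɢ/ (alveolar → uvular, matching uvular) — only place changes, and always toward the preceding segment.
Since the segment that changes follows the conditioning segment, the assimilation is progressive.

progressive place assimilation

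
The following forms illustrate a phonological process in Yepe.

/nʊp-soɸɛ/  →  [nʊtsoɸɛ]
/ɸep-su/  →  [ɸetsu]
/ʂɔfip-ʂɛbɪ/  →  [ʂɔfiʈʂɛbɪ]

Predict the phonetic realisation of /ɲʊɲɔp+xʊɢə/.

The data show regressive place assimilation: /p/ → [t] before /s/; /p/ → [ʈ] before /ʂ/. In each pair only place changes, matching the following consonant, while manner and voice stay constant.
The rule targets /p/ (voiceless bilabial stop), which sits before the trigger /x/ (velar).
Changing only its place to velar gives [k] — the voiceless velar stop.

[ɲʊɲɔkxʊɢə]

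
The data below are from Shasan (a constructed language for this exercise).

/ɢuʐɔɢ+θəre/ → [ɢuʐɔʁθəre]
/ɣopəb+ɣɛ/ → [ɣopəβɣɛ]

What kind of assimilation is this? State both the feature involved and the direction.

Underlying /ɢ/ is realised as [ʁ] next to /θ/; /θ/ itself does not change.
The change stop → fricative matches the manner of the following /θ/, identifying this as manner assimilation.
Place and voice are unchanged, so the assimilation is partial, not total.
The other alternating form patterns the same way: /b/ → [β] before /ɣ/ (stop → fricative, matching a fricative) — only manner changes, and always toward the following segment.
Since the segment that changes precedes the conditioning segment, the assimilation is regressive.

regressive manner assimilation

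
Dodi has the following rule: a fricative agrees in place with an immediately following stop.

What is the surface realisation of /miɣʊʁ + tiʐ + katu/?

[miɣʊztiɣkatu]

The rule targets /ʁ/ (voiced uvular fricative), which sits before the trigger /t/ (alveolar).
The voiced alveolar fricative is [z], so /ʁ/ → [z].
The same rule applies at the second boundary: /ʐ/ → [ɣ] next to /k/.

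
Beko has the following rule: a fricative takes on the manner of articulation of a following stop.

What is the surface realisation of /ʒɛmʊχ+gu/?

[ʒɛmʊqgu]

/χ/ is a voiceless uvular fricative. The following trigger /g/ is a stop, so /χ/ must become a stop as well.
Changing only its manner to stop gives [q] — the voiceless uvular stop.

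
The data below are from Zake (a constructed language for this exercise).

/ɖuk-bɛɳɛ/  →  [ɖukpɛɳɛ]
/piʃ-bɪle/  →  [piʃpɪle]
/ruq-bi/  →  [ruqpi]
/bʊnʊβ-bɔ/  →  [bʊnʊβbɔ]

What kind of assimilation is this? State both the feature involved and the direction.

Underlying /b/ is realised as [p] next to /k/; /k/ itself does not change.
/b/ is voiced while /k/ is voiceless; the output [p] is voiceless, matching the trigger — so the feature that spreads is voicing.
Place and manner are unchanged, so the assimilation is partial, not total.
Checking the remaining alternations: /b/ → [p] after /ʃ/ (voiced → voiceless, matching voiceless); /b/ → [p] after /q/ (voiced → voiceless, matching voiceless) — only voicing changes, and always toward the preceding segment.
No alternation appears in [bʊnʊβbɔ]: there the adjacent consonants already agree in voicing (/b/ and /β/ are both voiced), so this form is consistent with the same rule.
Since the segment that changes follows the conditioning segment, the assimilation is progressive.

progressive voicing assimilation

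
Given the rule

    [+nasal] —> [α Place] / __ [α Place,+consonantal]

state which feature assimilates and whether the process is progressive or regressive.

regressive place assimilation

The rule copies the place features (abbreviated [Place]) from the environment onto the target, so the assimilating feature is place.
Since the environment is written after the underscore, the trigger follows the target; the direction is regressive.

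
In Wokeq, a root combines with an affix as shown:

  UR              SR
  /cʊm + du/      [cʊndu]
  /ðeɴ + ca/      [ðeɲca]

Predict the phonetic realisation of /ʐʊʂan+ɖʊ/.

[ʐʊʂaɳɖʊ]

The data show regressive place assimilation: /m/ → [n] before /d/; /ɴ/ → [ɲ] before /c/. In each pair only place changes, matching the following consonant, while manner and voice stay constant.
The rule targets /n/ (voiced alveolar nasal), which sits before the trigger /ɖ/ (retroflex).
The voiced retroflex nasal is [ɳ], so /n/ → [ɳ].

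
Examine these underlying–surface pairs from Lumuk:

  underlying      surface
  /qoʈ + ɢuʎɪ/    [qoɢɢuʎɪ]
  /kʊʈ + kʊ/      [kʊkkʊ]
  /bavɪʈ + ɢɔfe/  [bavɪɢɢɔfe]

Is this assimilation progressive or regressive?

The segment that alternates is /ʈ/, which surfaces as [ɢ] when adjacent to /ɢ/.
The output [ɢ] is identical to the trigger /ɢ/ — every feature (place, manner, voicing) has been copied — so this is total assimilation.
The remaining alternation confirms this: /ʈ/ → [k] before /k/ — in each case the output is a copy of the following consonant.
The trigger is the following segment, so the direction is regressive (anticipatory).

regressive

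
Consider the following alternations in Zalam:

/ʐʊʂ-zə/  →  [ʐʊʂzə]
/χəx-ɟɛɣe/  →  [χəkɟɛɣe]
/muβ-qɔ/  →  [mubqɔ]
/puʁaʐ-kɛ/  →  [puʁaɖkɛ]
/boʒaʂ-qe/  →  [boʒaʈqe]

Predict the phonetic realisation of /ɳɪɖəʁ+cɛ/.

The data show regressive manner assimilation: /x/ → [k] before /ɟ/; /β/ → [b] before /q/; /ʐ/ → [ɖ] before /k/; /ʂ/ → [ʈ] before /q/. In each pair only manner changes, matching the following consonant, while place and voice stay constant.
No alternation appears in [ʐʊʂzə]: there the adjacent consonants already agree in manner (/ʂ/ and /z/ are both fricatives), so this form is consistent with the same rule.
The rule targets /ʁ/ (voiced uvular fricative), which sits before the trigger /c/ (stop).
Changing only its manner to stop gives [ɢ] — the voiced uvular stop.

[ɳɪɖəɢcɛ]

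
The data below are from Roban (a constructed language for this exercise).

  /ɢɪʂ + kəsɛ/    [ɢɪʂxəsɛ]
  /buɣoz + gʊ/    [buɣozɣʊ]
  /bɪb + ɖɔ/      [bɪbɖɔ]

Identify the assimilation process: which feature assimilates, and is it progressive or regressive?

The segment that alternates is /k/, which surfaces as [x] when adjacent to /ʂ/.
The change stop → fricative matches the manner of the preceding /ʂ/, identifying this as manner assimilation.
Place and voice are unchanged, so the assimilation is partial, not total.
The same holds elsewhere in the data: /g/ → [ɣ] after /z/ (stop → fricative, matching a fricative) — only manner changes, and always toward the preceding segment.
Nothing changes in [bɪbɖɔ]: there the adjacent consonants already agree in manner (/ɖ/ and /b/ are both stops), so this form is consistent with the same rule.
Since the segment that changes follows the conditioning segment, the assimilation is progressive.

progressive manner assimilation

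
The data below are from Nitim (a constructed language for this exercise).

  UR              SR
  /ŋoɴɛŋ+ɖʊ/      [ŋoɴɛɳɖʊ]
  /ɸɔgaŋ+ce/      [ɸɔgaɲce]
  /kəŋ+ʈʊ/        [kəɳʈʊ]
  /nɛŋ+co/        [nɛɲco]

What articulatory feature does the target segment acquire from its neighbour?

place

The segment that alternates is /ŋ/, which surfaces as [ɳ] when adjacent to /ɖ/.
/ŋ/ is velar while /ɖ/ is retroflex; the output [ɳ] is retroflex, matching the trigger — so the feature that spreads is place.
The other alternating forms pattern the same way: /ŋ/ → [ɲ] before /c/ (velar → palatal, matching palatal); /ŋ/ → [ɳ] before /ʈ/ (velar → retroflex, matching retroflex) — only place changes, and always toward the following segment.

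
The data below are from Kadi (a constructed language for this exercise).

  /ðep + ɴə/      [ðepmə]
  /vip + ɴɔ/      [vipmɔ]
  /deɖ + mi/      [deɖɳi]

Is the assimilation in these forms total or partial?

partial assimilation

Comparing underlying and surface forms, /ɴ/ → [m] is the alternation; the neighbouring /p/ is constant.
The change uvular → bilabial matches the place of the preceding /p/, identifying this as place assimilation.
Manner and voice are unchanged, so the assimilation is partial, not total.
Checking the remaining alternation: /m/ → [ɳ] after /ɖ/ (bilabial → retroflex, matching retroflex) — only place changes, and always toward the preceding segment.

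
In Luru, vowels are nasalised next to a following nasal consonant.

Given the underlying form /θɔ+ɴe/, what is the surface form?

/ɔ/ sits next to the nasal /ɴ/ and is therefore nasalised to [ɔ̃].

[θɔ̃ɴe]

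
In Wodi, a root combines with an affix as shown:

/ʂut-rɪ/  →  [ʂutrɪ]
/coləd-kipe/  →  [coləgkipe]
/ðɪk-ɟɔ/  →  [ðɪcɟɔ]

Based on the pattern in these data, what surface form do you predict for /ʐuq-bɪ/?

[ʐupbɪ]

The data show regressive place assimilation: /d/ → [g] before /k/; /k/ → [c] before /ɟ/. In each pair only place changes, matching the following consonant, while manner and voice stay constant.
No alternation appears in [ʂutrɪ]: there the adjacent consonants already agree in place (/t/ and /r/ are both alveolar), so this form is consistent with the same rule.
/q/ is a voiceless uvular stop. The following trigger /b/ is bilabial, so /q/ must become bilabial as well.
The voiceless bilabial stop is [p], so /q/ → [p].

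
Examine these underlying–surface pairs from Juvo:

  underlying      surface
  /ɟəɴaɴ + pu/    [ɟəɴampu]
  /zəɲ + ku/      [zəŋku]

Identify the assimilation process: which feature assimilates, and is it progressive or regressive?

regressive place assimilation

Comparing underlying and surface forms, /ɴ/ → [m] is the alternation; the neighbouring /p/ is constant.
The change uvular → bilabial matches the place of the following /p/, identifying this as place assimilation.
Manner and voice are unchanged, so the assimilation is partial, not total.
The same holds elsewhere in the data: /ɲ/ → [ŋ] before /k/ (palatal → velar, matching velar) — only place changes, and always toward the following segment.
The trigger is the following segment, so the direction is regressive (anticipatory).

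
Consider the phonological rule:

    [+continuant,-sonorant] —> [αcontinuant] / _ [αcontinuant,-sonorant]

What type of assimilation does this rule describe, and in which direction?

regressive manner assimilation

The shared variable α links the value of [continuant] on the target to that of the neighbouring obstruent. [continuant] distinguishes stops from fricatives — a manner-of-articulation feature — so this is manner assimilation.
The conditioning segment sits to the right of the focus bar, meaning the trigger follows the segment that changes — regressive assimilation.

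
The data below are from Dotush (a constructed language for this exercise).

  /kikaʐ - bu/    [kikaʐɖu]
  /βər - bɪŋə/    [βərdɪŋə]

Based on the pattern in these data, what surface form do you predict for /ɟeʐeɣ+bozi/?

[ɟeʐeɣgozi]

The data show progressive place assimilation: /b/ → [ɖ] after /ʐ/; /b/ → [d] after /r/. In each pair only place changes, matching the preceding consonant, while manner and voice stay constant.
The rule targets /b/ (voiced bilabial stop), which sits after the trigger /ɣ/ (velar).
The voiced velar stop is [g], so /b/ → [g].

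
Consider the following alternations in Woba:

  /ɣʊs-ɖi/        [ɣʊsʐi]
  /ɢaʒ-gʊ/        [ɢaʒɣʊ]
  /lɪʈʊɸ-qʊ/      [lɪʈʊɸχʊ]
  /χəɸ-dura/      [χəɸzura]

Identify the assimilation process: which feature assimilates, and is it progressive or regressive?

Underlying /ɖ/ is realised as [ʐ] next to /s/; /s/ itself does not change.
The change stop → fricative matches the manner of the preceding /s/, identifying this as manner assimilation.
Place and voice are unchanged, so the assimilation is partial, not total.
The same holds elsewhere in the data: /g/ → [ɣ] after /ʒ/ (stop → fricative, matching a fricative); /q/ → [χ] after /ɸ/ (stop → fricative, matching a fricative); /d/ → [z] after /ɸ/ (stop → fricative, matching a fricative) — only manner changes, and always toward the preceding segment.
Since the segment that changes follows the conditioning segment, the assimilation is progressive.

progressive manner assimilation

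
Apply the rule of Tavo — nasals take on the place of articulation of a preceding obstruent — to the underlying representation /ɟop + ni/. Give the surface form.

The rule targets /n/ (voiced alveolar nasal), which sits after the trigger /p/ (bilabial).
The voiced bilabial nasal is [m], so /n/ → [m].

[ɟopmi]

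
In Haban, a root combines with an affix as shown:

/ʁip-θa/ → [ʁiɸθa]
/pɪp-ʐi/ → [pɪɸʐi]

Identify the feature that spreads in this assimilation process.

Underlying /p/ is realised as [ɸ] next to /θ/; /θ/ itself does not change.
/p/ is a stop while /θ/ is a fricative; the output [ɸ] is a fricative, matching the trigger — so the feature that spreads is manner.
The other alternating form patterns the same way: /p/ → [ɸ] before /ʐ/ (stop → fricative, matching a fricative) — only manner changes, and always toward the following segment.

manner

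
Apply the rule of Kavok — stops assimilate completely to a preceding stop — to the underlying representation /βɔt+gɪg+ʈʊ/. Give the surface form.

/g/ is the segment targeted by the rule; it sits immediately after /t/, so it assimilates completely and surfaces as [t].
The same rule applies at the second boundary: /ʈ/ → [g] next to /g/.

[βɔttɪggʊ]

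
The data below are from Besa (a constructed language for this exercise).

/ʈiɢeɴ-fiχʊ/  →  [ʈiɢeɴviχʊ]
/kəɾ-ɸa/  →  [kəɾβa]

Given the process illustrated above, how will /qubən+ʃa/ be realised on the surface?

[qubənʒa]

The data show progressive voicing assimilation: /f/ → [v] after /ɴ/; /ɸ/ → [β] after /ɾ/. In each pair only voicing changes, matching the preceding consonant, while place and manner stay constant.
The rule targets /ʃ/ (voiceless postalveolar fricative), which sits after the trigger /n/ (voiced).
The voiced postalveolar fricative is [ʒ], so /ʃ/ → [ʒ].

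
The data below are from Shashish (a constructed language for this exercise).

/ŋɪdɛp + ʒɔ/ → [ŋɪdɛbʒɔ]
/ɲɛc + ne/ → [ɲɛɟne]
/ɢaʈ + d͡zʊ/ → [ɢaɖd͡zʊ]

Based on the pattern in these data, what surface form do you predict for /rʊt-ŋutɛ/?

The data show regressive voicing assimilation: /p/ → [b] before /ʒ/; /c/ → [ɟ] before /n/; /ʈ/ → [ɖ] before /d͡z/. In each pair only voicing changes, matching the following consonant, while place and manner stay constant.
The rule targets /t/ (voiceless alveolar stop), which sits before the trigger /ŋ/ (voiced).
A voiced alveolar stop is [d], so the surface segment is [d].

[rʊdŋutɛ]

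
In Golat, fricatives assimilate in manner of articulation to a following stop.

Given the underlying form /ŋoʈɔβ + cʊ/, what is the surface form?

[ŋoʈɔbcʊ]

The rule targets /β/ (voiced bilabial fricative), which sits before the trigger /c/ (stop).
A voiced bilabial stop is [b], so the surface segment is [b].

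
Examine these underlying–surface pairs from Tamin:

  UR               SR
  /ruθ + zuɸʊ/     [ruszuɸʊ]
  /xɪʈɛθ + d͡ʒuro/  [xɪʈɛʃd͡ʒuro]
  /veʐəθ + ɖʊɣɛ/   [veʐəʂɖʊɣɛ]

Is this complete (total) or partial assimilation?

Comparing underlying and surface forms, /θ/ → [s] is the alternation; the neighbouring /z/ is constant.
The change dental → alveolar matches the place of the following /z/, identifying this as place assimilation.
Manner and voice are unchanged, so the assimilation is partial, not total.
The same holds elsewhere in the data: /θ/ → [ʃ] before /d͡ʒ/ (dental → postalveolar, matching postalveolar); /θ/ → [ʂ] before /ɖ/ (dental → retroflex, matching retroflex) — only place changes, and always toward the following segment.

partial assimilation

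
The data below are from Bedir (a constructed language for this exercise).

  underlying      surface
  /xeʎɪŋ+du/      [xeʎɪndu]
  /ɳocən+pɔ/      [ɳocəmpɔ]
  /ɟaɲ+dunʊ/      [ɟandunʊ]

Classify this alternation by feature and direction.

Comparing underlying and surface forms, /ŋ/ → [n] is the alternation; the neighbouring /d/ is constant.
The change velar → alveolar matches the place of the following /d/, identifying this as place assimilation.
Manner and voice are unchanged, so the assimilation is partial, not total.
The same holds elsewhere in the data: /n/ → [m] before /p/ (alveolar → bilabial, matching bilabial); /ɲ/ → [n] before /d/ (palatal → alveolar, matching alveolar) — only place changes, and always toward the following segment.
Since the segment that changes precedes the conditioning segment, the assimilation is regressive.

regressive place assimilation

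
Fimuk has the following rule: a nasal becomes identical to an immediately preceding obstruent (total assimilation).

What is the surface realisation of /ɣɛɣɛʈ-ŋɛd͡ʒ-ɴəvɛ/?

/ŋ/ is the segment targeted by the rule; it sits immediately after /ʈ/, so it assimilates completely and surfaces as [ʈ].
The same rule applies at the second boundary: /ɴ/ → [d͡ʒ] next to /d͡ʒ/.

[ɣɛɣɛʈʈɛd͡ʒd͡ʒəvɛ]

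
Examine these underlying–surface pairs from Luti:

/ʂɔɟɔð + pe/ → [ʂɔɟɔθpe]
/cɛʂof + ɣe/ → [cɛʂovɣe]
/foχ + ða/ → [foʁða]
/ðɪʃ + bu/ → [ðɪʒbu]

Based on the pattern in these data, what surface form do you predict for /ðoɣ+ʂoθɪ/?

The data show regressive voicing assimilation: /ð/ → [θ] before /p/; /f/ → [v] before /ɣ/; /χ/ → [ʁ] before /ð/; /ʃ/ → [ʒ] before /b/. In each pair only voicing changes, matching the following consonant, while place and manner stay constant.
The rule targets /ɣ/ (voiced velar fricative), which sits before the trigger /ʂ/ (voiceless).
A voiceless velar fricative is [x], so the surface segment is [x].

[ðoxʂoθɪ]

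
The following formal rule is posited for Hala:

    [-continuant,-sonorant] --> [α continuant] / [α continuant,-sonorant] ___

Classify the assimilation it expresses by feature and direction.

The shared variable α links the value of [continuant] on the target to that of the neighbouring obstruent. [continuant] distinguishes stops from fricatives — a manner-of-articulation feature — so this is manner assimilation.
Since the environment is written before the underscore, the trigger precedes the target; the direction is progressive.

progressive manner assimilation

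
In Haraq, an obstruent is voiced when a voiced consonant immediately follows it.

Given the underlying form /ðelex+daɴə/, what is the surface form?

/x/ is a voiceless velar fricative. The following trigger /d/ is voiced, so /x/ must become voiced as well.
A voiced velar fricative is [ɣ], so the surface segment is [ɣ].

[ðeleɣdaɴə]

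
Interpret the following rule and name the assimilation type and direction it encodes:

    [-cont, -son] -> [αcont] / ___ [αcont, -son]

The shared variable α links the value of [cont] on the target to that of the neighbouring obstruent. [cont] distinguishes stops from fricatives — a manner-of-articulation feature — so this is manner assimilation.
The conditioning segment sits to the right of the focus bar, meaning the trigger follows the segment that changes — regressive assimilation.

regressive manner assimilation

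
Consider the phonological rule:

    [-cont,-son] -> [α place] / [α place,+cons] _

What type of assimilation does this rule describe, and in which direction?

The shared variable α links the value of the place features (abbreviated [place]) on the target to the same value on the neighbouring segment, so place is the feature that assimilates.
The conditioning segment sits to the left of the focus bar, meaning the trigger precedes the segment that changes — progressive assimilation.

progressive place assimilation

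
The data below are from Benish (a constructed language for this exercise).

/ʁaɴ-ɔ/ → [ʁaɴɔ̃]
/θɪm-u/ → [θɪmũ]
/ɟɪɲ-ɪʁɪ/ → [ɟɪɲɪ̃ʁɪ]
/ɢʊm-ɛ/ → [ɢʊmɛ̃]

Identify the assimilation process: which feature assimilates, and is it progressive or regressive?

progressive nasality assimilation (vowel nasalisation)

The vowel /ɔ/ surfaces as nasalised [ɔ̃] next to the preceding nasal /ɴ/ — it has acquired the [+nasal] feature of its neighbour.
Likewise in the remaining data: /u/ → [ũ] after /m/; /ɪ/ → [ɪ̃] after /ɲ/; /ɛ/ → [ɛ̃] after /m/ — each time a vowel is nasalised next to a preceding nasal.
Because the conditioning nasal is to the left of the vowel that changes, the process is progressive (perseverative).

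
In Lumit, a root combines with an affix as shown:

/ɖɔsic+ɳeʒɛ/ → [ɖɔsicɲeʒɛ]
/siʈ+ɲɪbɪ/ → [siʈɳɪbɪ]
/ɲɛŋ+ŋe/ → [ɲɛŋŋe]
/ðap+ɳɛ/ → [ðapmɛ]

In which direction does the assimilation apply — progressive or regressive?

progressive

Comparing underlying and surface forms, /ɳ/ → [ɲ] is the alternation; the neighbouring /c/ is constant.
The change retroflex → palatal matches the place of the preceding /c/, identifying this as place assimilation.
Checking the remaining alternations: /ɲ/ → [ɳ] after /ʈ/ (palatal → retroflex, matching retroflex); /ɳ/ → [m] after /p/ (retroflex → bilabial, matching bilabial) — only place changes, and always toward the preceding segment.
No alternation appears in [ɲɛŋŋe]: there the adjacent consonants already agree in place (/ŋ/ and /ŋ/ are both velar), so this form is consistent with the same rule.
Since the segment that changes follows the conditioning segment, the assimilation is progressive.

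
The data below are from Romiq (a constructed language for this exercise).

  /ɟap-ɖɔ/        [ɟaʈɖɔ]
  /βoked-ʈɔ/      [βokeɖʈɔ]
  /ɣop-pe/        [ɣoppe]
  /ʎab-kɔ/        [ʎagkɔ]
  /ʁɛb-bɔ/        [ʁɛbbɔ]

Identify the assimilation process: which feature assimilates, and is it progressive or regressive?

Underlying /p/ is realised as [ʈ] next to /ɖ/; /ɖ/ itself does not change.
The change bilabial → retroflex matches the place of the following /ɖ/, identifying this as place assimilation.
Manner and voice are unchanged, so the assimilation is partial, not total.
Checking the remaining alternations: /d/ → [ɖ] before /ʈ/ (alveolar → retroflex, matching retroflex); /b/ → [g] before /k/ (bilabial → velar, matching velar) — only place changes, and always toward the following segment.
Nothing changes in [ɣoppe], [ʁɛbbɔ]: there the adjacent consonants already agree in place (/p/ and /p/ are both bilabial; /b/ and /b/ are both bilabial), so these forms are consistent with the same rule.
Since the segment that changes precedes the conditioning segment, the assimilation is regressive.

regressive place assimilation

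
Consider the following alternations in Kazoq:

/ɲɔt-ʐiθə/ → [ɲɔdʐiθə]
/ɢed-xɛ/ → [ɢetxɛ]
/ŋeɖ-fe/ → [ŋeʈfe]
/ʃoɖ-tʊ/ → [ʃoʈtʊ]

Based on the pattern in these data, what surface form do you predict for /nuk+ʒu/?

[nugʒu]

The data show regressive voicing assimilation: /t/ → [d] before /ʐ/; /d/ → [t] before /x/; /ɖ/ → [ʈ] before /f/; /ɖ/ → [ʈ] before /t/. In each pair only voicing changes, matching the following consonant, while place and manner stay constant.
/k/ is a voiceless velar stop. The following trigger /ʒ/ is voiced, so /k/ must become voiced as well.
The voiced velar stop is [g], so /k/ → [g].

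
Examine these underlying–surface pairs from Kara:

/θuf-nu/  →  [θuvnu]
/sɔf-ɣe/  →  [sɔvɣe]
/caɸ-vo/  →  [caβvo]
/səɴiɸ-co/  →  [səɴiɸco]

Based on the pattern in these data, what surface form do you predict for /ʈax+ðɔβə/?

The data show regressive voicing assimilation: /f/ → [v] before /n/; /f/ → [v] before /ɣ/; /ɸ/ → [β] before /v/. In each pair only voicing changes, matching the following consonant, while place and manner stay constant.
Nothing changes in [səɴiɸco]: there the adjacent consonants already agree in voicing (/ɸ/ and /c/ are both voiceless), so this form is consistent with the same rule.
/x/ is a voiceless velar fricative. The following trigger /ð/ is voiced, so /x/ must become voiced as well.
The voiced velar fricative is [ɣ], so /x/ → [ɣ].

[ʈaɣðɔβə]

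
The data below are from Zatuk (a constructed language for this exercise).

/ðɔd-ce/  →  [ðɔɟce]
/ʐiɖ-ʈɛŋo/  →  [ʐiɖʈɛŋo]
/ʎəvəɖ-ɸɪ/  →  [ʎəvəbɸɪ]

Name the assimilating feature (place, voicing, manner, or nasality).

Underlying /d/ is realised as [ɟ] next to /c/; /c/ itself does not change.
/d/ is alveolar while /c/ is palatal; the output [ɟ] is palatal, matching the trigger — so the feature that spreads is place.
The other alternating form patterns the same way: /ɖ/ → [b] before /ɸ/ (retroflex → bilabial, matching bilabial) — only place changes, and always toward the following segment.
No alternation appears in [ʐiɖʈɛŋo]: there the adjacent consonants already agree in place (/ɖ/ and /ʈ/ are both retroflex), so this form is consistent with the same rule.

place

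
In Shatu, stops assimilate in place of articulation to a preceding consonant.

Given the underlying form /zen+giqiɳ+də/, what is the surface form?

The rule targets /g/ (voiced velar stop), which sits after the trigger /n/ (alveolar).
The voiced alveolar stop is [d], so /g/ → [d].
The same rule applies at the second boundary: /d/ → [ɖ] next to /ɳ/.

[zendiqiɳɖə]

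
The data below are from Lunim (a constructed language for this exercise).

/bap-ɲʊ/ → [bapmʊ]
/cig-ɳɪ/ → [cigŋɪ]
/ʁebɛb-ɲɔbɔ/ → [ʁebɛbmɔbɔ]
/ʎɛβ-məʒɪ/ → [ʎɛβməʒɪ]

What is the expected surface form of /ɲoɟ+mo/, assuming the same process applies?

[ɲoɟɲo]

The data show progressive place assimilation: /ɲ/ → [m] after /p/; /ɳ/ → [ŋ] after /g/; /ɲ/ → [m] after /b/. In each pair only place changes, matching the preceding consonant, while manner and voice stay constant.
No alternation appears in [ʎɛβməʒɪ]: there the adjacent consonants already agree in place (/m/ and /β/ are both bilabial), so this form is consistent with the same rule.
/m/ is a voiced bilabial nasal. The preceding trigger /ɟ/ is palatal, so /m/ must become palatal as well.
Changing only its place to palatal gives [ɲ] — the voiced palatal nasal.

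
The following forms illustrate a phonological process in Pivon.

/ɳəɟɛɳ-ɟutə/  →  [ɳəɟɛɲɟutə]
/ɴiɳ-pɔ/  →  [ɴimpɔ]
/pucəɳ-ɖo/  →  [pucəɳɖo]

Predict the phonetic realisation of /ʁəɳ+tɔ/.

The data show regressive place assimilation: /ɳ/ → [ɲ] before /ɟ/; /ɳ/ → [m] before /p/. In each pair only place changes, matching the following consonant, while manner and voice stay constant.
No alternation appears in [pucəɳɖo]: there the adjacent consonants already agree in place (/ɳ/ and /ɖ/ are both retroflex), so this form is consistent with the same rule.
/ɳ/ is a voiced retroflex nasal. The following trigger /t/ is alveolar, so /ɳ/ must become alveolar as well.
Changing only its place to alveolar gives [n] — the voiced alveolar nasal.

[ʁəntɔ]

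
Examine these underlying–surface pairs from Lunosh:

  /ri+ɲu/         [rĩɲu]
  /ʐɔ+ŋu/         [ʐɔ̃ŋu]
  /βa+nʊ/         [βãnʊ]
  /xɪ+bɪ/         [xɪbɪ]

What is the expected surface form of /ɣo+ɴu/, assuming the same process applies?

The data show regressive nasality assimilation (vowel nasalisation): /i/ → [ĩ] before /ɲ/; /ɔ/ → [ɔ̃] before /ŋ/; /a/ → [ã] before /n/ — a vowel is nasalised by an immediately following nasal consonant.
No change occurs in [xɪbɪ] because the vowel at the boundary is adjacent to an oral consonant, not a nasal (/ɪ/ next to /b/).
/o/ sits next to the nasal /ɴ/ and is therefore nasalised to [õ].

[ɣõɴu]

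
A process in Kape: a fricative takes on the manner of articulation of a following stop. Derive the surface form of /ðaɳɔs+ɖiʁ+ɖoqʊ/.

/s/ is a voiceless alveolar fricative. The following trigger /ɖ/ is a stop, so /s/ must become a stop as well.
Changing only its manner to stop gives [t] — the voiceless alveolar stop.
The same rule applies at the second boundary: /ʁ/ → [ɢ] next to /ɖ/.

[ðaɳɔtɖiɢɖoqʊ]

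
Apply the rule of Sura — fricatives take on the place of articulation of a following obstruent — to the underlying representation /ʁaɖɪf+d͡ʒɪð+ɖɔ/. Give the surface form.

The rule targets /f/ (voiceless labiodental fricative), which sits before the trigger /d͡ʒ/ (postalveolar).
Changing only its place to postalveolar gives [ʃ] — the voiceless postalveolar fricative.
At the second juncture, /ð/ likewise becomes [ʐ] adjacent to /ɖ/.

[ʁaɖɪʃd͡ʒɪʐɖɔ]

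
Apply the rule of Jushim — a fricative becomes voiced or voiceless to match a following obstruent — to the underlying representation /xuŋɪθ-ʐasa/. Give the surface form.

[xuŋɪðʐasa]

The rule targets /θ/ (voiceless dental fricative), which sits before the trigger /ʐ/ (voiced).
The voiced dental fricative is [ð], so /θ/ → [ð].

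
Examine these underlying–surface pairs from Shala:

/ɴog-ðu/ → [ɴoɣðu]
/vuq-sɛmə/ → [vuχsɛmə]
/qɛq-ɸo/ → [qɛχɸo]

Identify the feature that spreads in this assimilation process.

manner

Underlying /g/ is realised as [ɣ] next to /ð/; /ð/ itself does not change.
The change stop → fricative matches the manner of the following /ð/, identifying this as manner assimilation.
The same holds elsewhere in the data: /q/ → [χ] before /s/ (stop → fricative, matching a fricative); /q/ → [χ] before /ɸ/ (stop → fricative, matching a fricative) — only manner changes, and always toward the following segment.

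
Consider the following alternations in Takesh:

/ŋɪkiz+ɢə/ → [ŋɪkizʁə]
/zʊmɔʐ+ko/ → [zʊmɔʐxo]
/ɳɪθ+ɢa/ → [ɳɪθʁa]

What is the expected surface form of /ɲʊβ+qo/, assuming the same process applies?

The data show progressive manner assimilation: /ɢ/ → [ʁ] after /z/; /k/ → [x] after /ʐ/; /ɢ/ → [ʁ] after /θ/. In each pair only manner changes, matching the preceding consonant, while place and voice stay constant.
/q/ is a voiceless uvular stop. The preceding trigger /β/ is a fricative, so /q/ must become a fricative as well.
A voiceless uvular fricative is [χ], so the surface segment is [χ].

[ɲʊβχo]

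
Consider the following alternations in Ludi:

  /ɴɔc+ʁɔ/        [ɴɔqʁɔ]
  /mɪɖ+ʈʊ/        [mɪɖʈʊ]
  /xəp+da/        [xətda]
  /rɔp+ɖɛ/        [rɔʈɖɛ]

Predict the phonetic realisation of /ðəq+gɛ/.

The data show regressive place assimilation: /c/ → [q] before /ʁ/; /p/ → [t] before /d/; /p/ → [ʈ] before /ɖ/. In each pair only place changes, matching the following consonant, while manner and voice stay constant.
No alternation appears in [mɪɖʈʊ]: there the adjacent consonants already agree in place (/ɖ/ and /ʈ/ are both retroflex), so this form is consistent with the same rule.
/q/ is a voiceless uvular stop. The following trigger /g/ is velar, so /q/ must become velar as well.
A voiceless velar stop is [k], so the surface segment is [k].

[ðəkgɛ]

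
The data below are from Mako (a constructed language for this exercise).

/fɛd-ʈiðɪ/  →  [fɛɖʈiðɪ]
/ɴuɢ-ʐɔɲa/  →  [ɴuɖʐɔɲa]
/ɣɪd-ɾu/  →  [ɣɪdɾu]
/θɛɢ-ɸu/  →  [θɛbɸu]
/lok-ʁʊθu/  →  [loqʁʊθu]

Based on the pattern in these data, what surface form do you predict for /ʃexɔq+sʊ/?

The data show regressive place assimilation: /d/ → [ɖ] before /ʈ/; /ɢ/ → [ɖ] before /ʐ/; /ɢ/ → [b] before /ɸ/; /k/ → [q] before /ʁ/. In each pair only place changes, matching the following consonant, while manner and voice stay constant.
Nothing changes in [ɣɪdɾu]: there the adjacent consonants already agree in place (/d/ and /ɾ/ are both alveolar), so this form is consistent with the same rule.
The rule targets /q/ (voiceless uvular stop), which sits before the trigger /s/ (alveolar).
Changing only its place to alveolar gives [t] — the voiceless alveolar stop.

[ʃexɔtsʊ]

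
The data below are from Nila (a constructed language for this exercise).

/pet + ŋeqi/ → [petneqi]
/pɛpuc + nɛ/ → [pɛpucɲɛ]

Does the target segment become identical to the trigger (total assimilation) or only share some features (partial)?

partial assimilation

The segment that alternates is /ŋ/, which surfaces as [n] when adjacent to /t/.
The change velar → alveolar matches the place of the preceding /t/, identifying this as place assimilation.
Manner and voice are unchanged, so the assimilation is partial, not total.
The same holds elsewhere in the data: /n/ → [ɲ] after /c/ (alveolar → palatal, matching palatal) — only place changes, and always toward the preceding segment.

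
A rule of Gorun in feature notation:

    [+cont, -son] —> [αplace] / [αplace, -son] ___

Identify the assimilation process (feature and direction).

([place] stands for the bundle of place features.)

The rule copies the place features (abbreviated [place]) from the environment onto the target, so the assimilating feature is place.
Since the environment is written before the underscore, the trigger precedes the target; the direction is progressive.

progressive place assimilation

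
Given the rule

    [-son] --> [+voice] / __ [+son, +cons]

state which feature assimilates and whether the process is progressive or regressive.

regressive voicing assimilation

The structural change is [+voice], and the conditioning segment [+son, +cons] (a sonorant consonant) is itself voiced, so the target comes to share the voicing of its neighbour — voicing assimilation.
Since the environment is written after the underscore, the trigger follows the target; the direction is regressive.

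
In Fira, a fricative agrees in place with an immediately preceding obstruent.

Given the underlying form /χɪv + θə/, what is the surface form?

[χɪvfə]

The rule targets /θ/ (voiceless dental fricative), which sits after the trigger /v/ (labiodental).
Changing only its place to labiodental gives [f] — the voiceless labiodental fricative.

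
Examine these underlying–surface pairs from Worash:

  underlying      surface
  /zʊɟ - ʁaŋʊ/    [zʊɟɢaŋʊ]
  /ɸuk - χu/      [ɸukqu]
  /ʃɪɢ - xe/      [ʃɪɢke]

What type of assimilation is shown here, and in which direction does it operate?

Underlying /ʁ/ is realised as [ɢ] next to /ɟ/; /ɟ/ itself does not change.
/ʁ/ is a fricative while /ɟ/ is a stop; the output [ɢ] is a stop, matching the trigger — so the feature that spreads is manner.
Place and voice are unchanged, so the assimilation is partial, not total.
The other alternating forms pattern the same way: /χ/ → [q] after /k/ (fricative → stop, matching a stop); /x/ → [k] after /ɢ/ (fricative → stop, matching a stop) — only manner changes, and always toward the preceding segment.
The trigger is the preceding segment, so the direction is progressive (perseverative).

progressive manner assimilation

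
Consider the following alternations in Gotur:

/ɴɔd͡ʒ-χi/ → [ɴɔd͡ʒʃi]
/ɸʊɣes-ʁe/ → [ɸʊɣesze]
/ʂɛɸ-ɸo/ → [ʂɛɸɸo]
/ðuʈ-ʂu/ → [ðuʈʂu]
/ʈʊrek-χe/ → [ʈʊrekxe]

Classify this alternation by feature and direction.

progressive place assimilation

Comparing underlying and surface forms, /χ/ → [ʃ] is the alternation; the neighbouring /d͡ʒ/ is constant.
/χ/ is uvular while /d͡ʒ/ is postalveolar; the output [ʃ] is postalveolar, matching the trigger — so the feature that spreads is place.
Manner and voice are unchanged, so the assimilation is partial, not total.
The same holds elsewhere in the data: /ʁ/ → [z] after /s/ (uvular → alveolar, matching alveolar); /χ/ → [x] after /k/ (uvular → velar, matching velar) — only place changes, and always toward the preceding segment.
Nothing changes in [ʂɛɸɸo], [ðuʈʂu]: there the adjacent consonants already agree in place (/ɸ/ and /ɸ/ are both bilabial; /ʂ/ and /ʈ/ are both retroflex), so these forms are consistent with the same rule.
Since the segment that changes follows the conditioning segment, the assimilation is progressive.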